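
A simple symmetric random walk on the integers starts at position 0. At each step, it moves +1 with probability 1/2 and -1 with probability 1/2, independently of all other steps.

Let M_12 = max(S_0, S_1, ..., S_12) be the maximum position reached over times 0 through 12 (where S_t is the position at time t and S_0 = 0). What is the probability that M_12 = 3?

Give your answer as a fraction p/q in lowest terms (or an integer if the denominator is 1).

Answer: 495/4096

Derivation:
Let M_12 = max(S_0,...,S_12). Use the reflection principle: for j ≥ 1, #{paths with M_12 ≥ j} = #{S_12 ≥ j} + #{S_12 ≥ j+1}.
By reflection, #{M_12 ≥ 3} = #{S_12 ≥ 3} + #{S_12 ≥ 4} = 794 + 794 = 1588.
#{M_12 ≥ 4} = #{S_12 ≥ 4} + #{S_12 ≥ 5} = 794 + 299 = 1093.
#{M_12 = 3} = 1588 - 1093 = 495.
P(M_12 = 3) = 495/4096 = 495/4096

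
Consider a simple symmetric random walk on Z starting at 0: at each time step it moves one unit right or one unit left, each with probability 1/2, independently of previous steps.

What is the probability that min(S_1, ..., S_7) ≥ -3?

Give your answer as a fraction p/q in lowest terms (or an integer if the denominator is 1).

Let f(t,s) = #length-t paths at position s with S_1..S_t all ≥ -3.
f(t,s) = f(t-1,s-1) + f(t-1,s+1) for s ≥ -3; f(t,s) = 0 for s < -3.
t=0: f(0,0)=1
t=1: f(1,-1)=1 f(1,1)=1
t=2: f(2,-2)=1 f(2,0)=2 f(2,2)=1
t=3: f(3,-3)=1 f(3,-1)=3 f(3,1)=3 f(3,3)=1
t=4: f(4,-2)=4 f(4,0)=6 f(4,2)=4 f(4,4)=1
t=5: f(5,-3)=4 f(5,-1)=10 f(5,1)=10 f(5,3)=5 f(5,5)=1
t=6: f(6,-2)=14 f(6,0)=20 f(6,2)=15 f(6,4)=6 f(6,6)=1
t=7: f(7,-3)=14 f(7,-1)=34 f(7,1)=35 f(7,3)=21 f(7,5)=7 f(7,7)=1
Σ_s f(7,s) = 112
P = 112/128 = 7/8

Answer: 7/8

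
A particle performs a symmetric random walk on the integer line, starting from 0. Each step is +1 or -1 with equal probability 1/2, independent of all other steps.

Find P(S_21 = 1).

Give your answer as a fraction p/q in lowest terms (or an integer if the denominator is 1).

To reach position 1 after 21 steps: need 11 steps of +1 and 10 of -1.
Favorable paths: C(21,11) = 352716
Total paths: 2^21 = 2097152
P = 352716/2097152 = 88179/524288

Answer: 88179/524288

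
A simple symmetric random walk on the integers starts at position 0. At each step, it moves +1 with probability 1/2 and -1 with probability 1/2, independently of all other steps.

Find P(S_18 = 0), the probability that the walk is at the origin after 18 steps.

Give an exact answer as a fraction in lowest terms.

Answer: 12155/65536

Derivation:
To return to 0 after 18 steps: need exactly 9 steps of +1 and 9 of -1.
Favorable paths: C(18,9) = 48620
Total paths: 2^18 = 262144
P = 48620/262144 = 12155/65536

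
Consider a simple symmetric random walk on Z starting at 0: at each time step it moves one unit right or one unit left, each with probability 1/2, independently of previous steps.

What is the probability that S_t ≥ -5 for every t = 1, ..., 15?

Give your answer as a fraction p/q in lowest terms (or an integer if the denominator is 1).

Let f(t,s) = #length-t paths at position s with S_1..S_t all ≥ -5.
f(t,s) = f(t-1,s-1) + f(t-1,s+1) for s ≥ -5; f(t,s) = 0 for s < -5.
t=0: f(0,0)=1
t=1: f(1,-1)=1 f(1,1)=1
t=2: f(2,-2)=1 f(2,0)=2 f(2,2)=1
t=3: f(3,-3)=1 f(3,-1)=3 f(3,1)=3 f(3,3)=1
t=4: f(4,-4)=1 f(4,-2)=4 f(4,0)=6 f(4,2)=4 f(4,4)=1
t=5: f(5,-5)=1 f(5,-3)=5 f(5,-1)=10 f(5,1)=10 f(5,3)=5 f(5,5)=1
t=6: f(6,-4)=6 f(6,-2)=15 f(6,0)=20 f(6,2)=15 f(6,4)=6 f(6,6)=1
t=7: f(7,-5)=6 f(7,-3)=21 f(7,-1)=35 f(7,1)=35 f(7,3)=21 f(7,5)=7 f(7,7)=1
t=8: f(8,-4)=27 f(8,-2)=56 f(8,0)=70 f(8,2)=56 f(8,4)=28 f(8,6)=8 f(8,8)=1
t=9: f(9,-5)=27 f(9,-3)=83 f(9,-1)=126 f(9,1)=126 f(9,3)=84 f(9,5)=36 f(9,7)=9 f(9,9)=1
t=10: f(10,-4)=110 f(10,-2)=209 f(10,0)=252 f(10,2)=210 f(10,4)=120 f(10,6)=45 f(10,8)=10 f(10,10)=1
t=11: f(11,-5)=110 f(11,-3)=319 f(11,-1)=461 f(11,1)=462 f(11,3)=330 f(11,5)=165 f(11,7)=55 f(11,9)=11 f(11,11)=1
t=12: f(12,-4)=429 f(12,-2)=780 f(12,0)=923 f(12,2)=792 f(12,4)=495 f(12,6)=220 f(12,8)=66 f(12,10)=12 f(12,12)=1
t=13: f(13,-5)=429 f(13,-3)=1209 f(13,-1)=1703 f(13,1)=1715 f(13,3)=1287 f(13,5)=715 f(13,7)=286 f(13,9)=78 f(13,11)=13 f(13,13)=1
t=14: f(14,-4)=1638 f(14,-2)=2912 f(14,0)=3418 f(14,2)=3002 f(14,4)=2002 f(14,6)=1001 f(14,8)=364 f(14,10)=91 f(14,12)=14 f(14,14)=1
t=15: f(15,-5)=1638 f(15,-3)=4550 f(15,-1)=6330 f(15,1)=6420 f(15,3)=5004 f(15,5)=3003 f(15,7)=1365 f(15,9)=455 f(15,11)=105 f(15,13)=15 f(15,15)=1
Σ_s f(15,s) = 28886
P = 28886/32768 = 14443/16384

Answer: 14443/16384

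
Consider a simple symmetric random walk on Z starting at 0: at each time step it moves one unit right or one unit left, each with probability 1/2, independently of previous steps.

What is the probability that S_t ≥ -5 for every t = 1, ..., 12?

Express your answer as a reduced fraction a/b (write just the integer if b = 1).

Let f(t,s) = #length-t paths at position s with S_1..S_t all ≥ -5.
f(t,s) = f(t-1,s-1) + f(t-1,s+1) for s ≥ -5; f(t,s) = 0 for s < -5.
t=0: f(0,0)=1
t=1: f(1,-1)=1 f(1,1)=1
t=2: f(2,-2)=1 f(2,0)=2 f(2,2)=1
t=3: f(3,-3)=1 f(3,-1)=3 f(3,1)=3 f(3,3)=1
t=4: f(4,-4)=1 f(4,-2)=4 f(4,0)=6 f(4,2)=4 f(4,4)=1
t=5: f(5,-5)=1 f(5,-3)=5 f(5,-1)=10 f(5,1)=10 f(5,3)=5 f(5,5)=1
t=6: f(6,-4)=6 f(6,-2)=15 f(6,0)=20 f(6,2)=15 f(6,4)=6 f(6,6)=1
t=7: f(7,-5)=6 f(7,-3)=21 f(7,-1)=35 f(7,1)=35 f(7,3)=21 f(7,5)=7 f(7,7)=1
t=8: f(8,-4)=27 f(8,-2)=56 f(8,0)=70 f(8,2)=56 f(8,4)=28 f(8,6)=8 f(8,8)=1
t=9: f(9,-5)=27 f(9,-3)=83 f(9,-1)=126 f(9,1)=126 f(9,3)=84 f(9,5)=36 f(9,7)=9 f(9,9)=1
t=10: f(10,-4)=110 f(10,-2)=209 f(10,0)=252 f(10,2)=210 f(10,4)=120 f(10,6)=45 f(10,8)=10 f(10,10)=1
t=11: f(11,-5)=110 f(11,-3)=319 f(11,-1)=461 f(11,1)=462 f(11,3)=330 f(11,5)=165 f(11,7)=55 f(11,9)=11 f(11,11)=1
t=12: f(12,-4)=429 f(12,-2)=780 f(12,0)=923 f(12,2)=792 f(12,4)=495 f(12,6)=220 f(12,8)=66 f(12,10)=12 f(12,12)=1
Σ_s f(12,s) = 3718
P = 3718/4096 = 1859/2048

Answer: 1859/2048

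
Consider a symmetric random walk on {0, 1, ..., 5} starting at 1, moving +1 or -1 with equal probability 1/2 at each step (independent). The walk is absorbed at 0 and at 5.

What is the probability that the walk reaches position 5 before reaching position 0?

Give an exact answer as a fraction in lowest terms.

Symmetric walk (p = 1/2): the harmonic-function argument gives P(hit 5 before 0 | start at 1) = a/N.
P = 1/5 = 1/5

Answer: 1/5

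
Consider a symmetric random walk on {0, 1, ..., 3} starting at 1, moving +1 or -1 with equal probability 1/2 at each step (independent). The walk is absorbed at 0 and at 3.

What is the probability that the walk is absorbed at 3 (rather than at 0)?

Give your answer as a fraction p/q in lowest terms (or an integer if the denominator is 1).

Symmetric walk (p = 1/2): the harmonic-function argument gives P(hit 3 before 0 | start at 1) = a/N.
P = 1/3 = 1/3

Answer: 1/3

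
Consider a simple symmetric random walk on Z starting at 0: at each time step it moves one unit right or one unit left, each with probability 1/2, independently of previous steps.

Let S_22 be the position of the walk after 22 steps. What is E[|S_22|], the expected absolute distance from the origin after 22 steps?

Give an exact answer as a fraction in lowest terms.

Answer: 969969/262144

Derivation:
S_22 takes values m ≡ 0 (mod 2) with |m| ≤ 22; P(S_22=m) = C(22,(22+m)/2)/2^22.
Total paths: 2^22 = 4194304
Distribution: P(S=-22)=1/4194304, P(S=-20)=22/4194304, P(S=-18)=231/4194304, P(S=-16)=1540/4194304, P(S=-14)=7315/4194304, P(S=-12)=26334/4194304, P(S=-10)=74613/4194304, P(S=-8)=170544/4194304, P(S=-6)=319770/4194304, P(S=-4)=497420/4194304, P(S=-2)=646646/4194304, P(S=0)=705432/4194304, P(S=2)=646646/4194304, P(S=4)=497420/4194304, P(S=6)=319770/4194304, P(S=8)=170544/4194304, P(S=10)=74613/4194304, P(S=12)=26334/4194304, P(S=14)=7315/4194304, P(S=16)=1540/4194304, P(S=18)=231/4194304, P(S=20)=22/4194304, P(S=22)=1/4194304
E[|S_22|] = Σ_m |m|·P(S_22=m) = 15519504/4194304 = 969969/262144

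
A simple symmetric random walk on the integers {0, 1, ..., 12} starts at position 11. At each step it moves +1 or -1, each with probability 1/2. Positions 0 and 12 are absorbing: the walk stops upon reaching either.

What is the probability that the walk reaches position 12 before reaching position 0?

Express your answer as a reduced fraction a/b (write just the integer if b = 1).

Symmetric walk (p = 1/2): the harmonic-function argument gives P(hit 12 before 0 | start at 11) = a/N.
P = 11/12 = 11/12

Answer: 11/12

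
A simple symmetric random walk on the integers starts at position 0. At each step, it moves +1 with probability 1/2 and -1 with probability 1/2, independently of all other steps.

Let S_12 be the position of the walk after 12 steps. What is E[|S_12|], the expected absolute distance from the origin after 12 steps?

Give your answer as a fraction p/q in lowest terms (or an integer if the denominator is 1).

S_12 takes values m ≡ 0 (mod 2) with |m| ≤ 12; P(S_12=m) = C(12,(12+m)/2)/2^12.
Total paths: 2^12 = 4096
Distribution: P(S=-12)=1/4096, P(S=-10)=12/4096, P(S=-8)=66/4096, P(S=-6)=220/4096, P(S=-4)=495/4096, P(S=-2)=792/4096, P(S=0)=924/4096, P(S=2)=792/4096, P(S=4)=495/4096, P(S=6)=220/4096, P(S=8)=66/4096, P(S=10)=12/4096, P(S=12)=1/4096
E[|S_12|] = Σ_m |m|·P(S_12=m) = 11088/4096 = 693/256

Answer: 693/256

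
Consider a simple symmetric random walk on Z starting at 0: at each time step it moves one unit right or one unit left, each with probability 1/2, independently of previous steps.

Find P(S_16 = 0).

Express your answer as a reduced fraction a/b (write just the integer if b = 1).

Answer: 6435/32768

Derivation:
To reach position 0 after 16 steps: need 8 steps of +1 and 8 of -1.
Favorable paths: C(16,8) = 12870
Total paths: 2^16 = 65536
P = 12870/65536 = 6435/32768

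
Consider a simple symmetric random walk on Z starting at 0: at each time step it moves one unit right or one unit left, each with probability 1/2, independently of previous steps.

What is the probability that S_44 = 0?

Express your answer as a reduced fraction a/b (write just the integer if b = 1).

To return to 0 after 44 steps: need exactly 22 steps of +1 and 22 of -1.
Favorable paths: C(44,22) = 2104098963720
Total paths: 2^44 = 17592186044416
P = 2104098963720/17592186044416 = 263012370465/2199023255552

Answer: 263012370465/2199023255552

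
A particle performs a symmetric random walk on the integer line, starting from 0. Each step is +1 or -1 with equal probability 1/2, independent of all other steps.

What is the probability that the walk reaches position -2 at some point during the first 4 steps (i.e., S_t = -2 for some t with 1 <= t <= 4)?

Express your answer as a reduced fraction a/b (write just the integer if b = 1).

Count via complement. Let g(t,s) = #length-t paths at position s with S_1..S_t all ≠ -2.
g(t,s) = g(t-1,s-1) + g(t-1,s+1) for s ≠ -2; g(t,-2) = 0.
t=0: g(0,0)=1
t=1: g(1,-1)=1 g(1,1)=1
t=2: g(2,0)=2 g(2,2)=1
t=3: g(3,-1)=2 g(3,1)=3 g(3,3)=1
t=4: g(4,0)=5 g(4,2)=4 g(4,4)=1
Paths never hitting -2: Σ_s g(4,s) = 10
Paths hitting -2: 2^4 - 10 = 6
P = 6/16 = 3/8

Answer: 3/8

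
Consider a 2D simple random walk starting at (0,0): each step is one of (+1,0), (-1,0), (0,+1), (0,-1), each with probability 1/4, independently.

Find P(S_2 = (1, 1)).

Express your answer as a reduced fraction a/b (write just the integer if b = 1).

Let h be the number of horizontal steps (so 2-h are vertical). To end at (1,1) need (h+1)/2 right-steps and ((2-h)+1)/2 up-steps.
Sum over h with 1 ≤ h ≤ 1, h ≡ 1 (mod 2), 2-h ≡ 1 (mod 2):
h=1: C(2,1)·C(1,1)·C(1,1) = 2·1·1 = 2
Total favorable: 2
Total paths: 4^2 = 16
P = 2/16 = 1/8

Answer: 1/8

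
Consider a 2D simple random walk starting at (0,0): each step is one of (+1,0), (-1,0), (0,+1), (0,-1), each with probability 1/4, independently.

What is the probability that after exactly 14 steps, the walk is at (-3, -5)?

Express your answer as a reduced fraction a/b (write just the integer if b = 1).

Let h be the number of horizontal steps (so 14-h are vertical). To end at (-3,-5) need (h-3)/2 right-steps and ((14-h)-5)/2 up-steps.
Sum over h with 3 ≤ h ≤ 9, h ≡ 1 (mod 2), 14-h ≡ 1 (mod 2):
h=3: C(14,3)·C(3,0)·C(11,3) = 364·1·165 = 60060
h=5: C(14,5)·C(5,1)·C(9,2) = 2002·5·36 = 360360
h=7: C(14,7)·C(7,2)·C(7,1) = 3432·21·7 = 504504
h=9: C(14,9)·C(9,3)·C(5,0) = 2002·84·1 = 168168
Total favorable: 1093092
Total paths: 4^14 = 268435456
P = 1093092/268435456 = 273273/67108864

Answer: 273273/67108864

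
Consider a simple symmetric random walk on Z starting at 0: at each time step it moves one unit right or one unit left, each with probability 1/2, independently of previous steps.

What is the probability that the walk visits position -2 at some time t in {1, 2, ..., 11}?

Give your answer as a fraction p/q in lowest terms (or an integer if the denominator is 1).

Count via complement. Let g(t,s) = #length-t paths at position s with S_1..S_t all ≠ -2.
g(t,s) = g(t-1,s-1) + g(t-1,s+1) for s ≠ -2; g(t,-2) = 0.
t=0: g(0,0)=1
t=1: g(1,-1)=1 g(1,1)=1
t=2: g(2,0)=2 g(2,2)=1
t=3: g(3,-1)=2 g(3,1)=3 g(3,3)=1
t=4: g(4,0)=5 g(4,2)=4 g(4,4)=1
t=5: g(5,-1)=5 g(5,1)=9 g(5,3)=5 g(5,5)=1
t=6: g(6,0)=14 g(6,2)=14 g(6,4)=6 g(6,6)=1
t=7: g(7,-1)=14 g(7,1)=28 g(7,3)=20 g(7,5)=7 g(7,7)=1
t=8: g(8,0)=42 g(8,2)=48 g(8,4)=27 g(8,6)=8 g(8,8)=1
t=9: g(9,-1)=42 g(9,1)=90 g(9,3)=75 g(9,5)=35 g(9,7)=9 g(9,9)=1
t=10: g(10,0)=132 g(10,2)=165 g(10,4)=110 g(10,6)=44 g(10,8)=10 g(10,10)=1
t=11: g(11,-1)=132 g(11,1)=297 g(11,3)=275 g(11,5)=154 g(11,7)=54 g(11,9)=11 g(11,11)=1
Paths never hitting -2: Σ_s g(11,s) = 924
Paths hitting -2: 2^11 - 924 = 1124
P = 1124/2048 = 281/512

Answer: 281/512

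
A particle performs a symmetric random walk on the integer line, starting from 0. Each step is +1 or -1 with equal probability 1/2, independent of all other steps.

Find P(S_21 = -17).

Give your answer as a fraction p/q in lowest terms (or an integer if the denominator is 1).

Answer: 105/1048576

Derivation:
To reach position -17 after 21 steps: need 2 steps of +1 and 19 of -1.
Favorable paths: C(21,2) = 210
Total paths: 2^21 = 2097152
P = 210/2097152 = 105/1048576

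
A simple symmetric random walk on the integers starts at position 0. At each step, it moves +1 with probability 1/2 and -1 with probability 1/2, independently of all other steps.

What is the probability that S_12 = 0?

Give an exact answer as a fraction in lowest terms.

To return to 0 after 12 steps: need exactly 6 steps of +1 and 6 of -1.
Favorable paths: C(12,6) = 924
Total paths: 2^12 = 4096
P = 924/4096 = 231/1024

Answer: 231/1024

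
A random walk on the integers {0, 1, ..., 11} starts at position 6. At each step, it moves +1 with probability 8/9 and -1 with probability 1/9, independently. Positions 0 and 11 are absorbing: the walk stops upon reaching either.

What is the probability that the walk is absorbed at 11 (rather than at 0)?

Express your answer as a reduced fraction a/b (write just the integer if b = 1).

Biased walk: p = 8/9, q = 1/9, r = q/p = 1/8
Gambler's ruin: P(hit 11 before 0 | start at 6) = (1 - r^a)/(1 - r^N)
r^6 = 1/262144; r^11 = 1/8589934592
P = (1 - 1/262144) / (1 - 1/8589934592) = 262143/262144 / 8589934591/8589934592 = 1227128832/1227133513

Answer: 1227128832/1227133513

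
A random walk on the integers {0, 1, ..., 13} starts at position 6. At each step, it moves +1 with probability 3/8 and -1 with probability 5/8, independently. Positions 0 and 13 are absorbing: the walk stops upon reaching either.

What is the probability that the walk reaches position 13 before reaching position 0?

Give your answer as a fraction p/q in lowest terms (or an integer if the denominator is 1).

Answer: 16288776/609554401

Derivation:
Biased walk: p = 3/8, q = 5/8, r = q/p = 5/3
Gambler's ruin: P(hit 13 before 0 | start at 6) = (1 - r^a)/(1 - r^N)
r^6 = 15625/729; r^13 = 1220703125/1594323
P = (1 - 15625/729) / (1 - 1220703125/1594323) = -14896/729 / -1219108802/1594323 = 16288776/609554401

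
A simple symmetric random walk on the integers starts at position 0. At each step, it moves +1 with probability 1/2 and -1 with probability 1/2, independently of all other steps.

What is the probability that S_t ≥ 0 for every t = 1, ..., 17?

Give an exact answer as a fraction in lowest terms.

Let f(t,s) = #length-t paths at position s with S_1..S_t all ≥ 0.
f(t,s) = f(t-1,s-1) + f(t-1,s+1) for s ≥ 0; f(t,s) = 0 for s < 0.
t=0: f(0,0)=1
t=1: f(1,1)=1
t=2: f(2,0)=1 f(2,2)=1
t=3: f(3,1)=2 f(3,3)=1
t=4: f(4,0)=2 f(4,2)=3 f(4,4)=1
t=5: f(5,1)=5 f(5,3)=4 f(5,5)=1
t=6: f(6,0)=5 f(6,2)=9 f(6,4)=5 f(6,6)=1
t=7: f(7,1)=14 f(7,3)=14 f(7,5)=6 f(7,7)=1
t=8: f(8,0)=14 f(8,2)=28 f(8,4)=20 f(8,6)=7 f(8,8)=1
t=9: f(9,1)=42 f(9,3)=48 f(9,5)=27 f(9,7)=8 f(9,9)=1
t=10: f(10,0)=42 f(10,2)=90 f(10,4)=75 f(10,6)=35 f(10,8)=9 f(10,10)=1
t=11: f(11,1)=132 f(11,3)=165 f(11,5)=110 f(11,7)=44 f(11,9)=10 f(11,11)=1
t=12: f(12,0)=132 f(12,2)=297 f(12,4)=275 f(12,6)=154 f(12,8)=54 f(12,10)=11 f(12,12)=1
t=13: f(13,1)=429 f(13,3)=572 f(13,5)=429 f(13,7)=208 f(13,9)=65 f(13,11)=12 f(13,13)=1
t=14: f(14,0)=429 f(14,2)=1001 f(14,4)=1001 f(14,6)=637 f(14,8)=273 f(14,10)=77 f(14,12)=13 f(14,14)=1
t=15: f(15,1)=1430 f(15,3)=2002 f(15,5)=1638 f(15,7)=910 f(15,9)=350 f(15,11)=90 f(15,13)=14 f(15,15)=1
t=16: f(16,0)=1430 f(16,2)=3432 f(16,4)=3640 f(16,6)=2548 f(16,8)=1260 f(16,10)=440 f(16,12)=104 f(16,14)=15 f(16,16)=1
t=17: f(17,1)=4862 f(17,3)=7072 f(17,5)=6188 f(17,7)=3808 f(17,9)=1700 f(17,11)=544 f(17,13)=119 f(17,15)=16 f(17,17)=1
Σ_s f(17,s) = 24310
P = 24310/131072 = 12155/65536

Answer: 12155/65536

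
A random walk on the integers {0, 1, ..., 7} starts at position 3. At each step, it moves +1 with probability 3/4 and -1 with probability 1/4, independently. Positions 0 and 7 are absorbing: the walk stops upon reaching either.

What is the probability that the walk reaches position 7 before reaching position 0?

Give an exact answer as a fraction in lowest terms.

Answer: 1053/1093

Derivation:
Biased walk: p = 3/4, q = 1/4, r = q/p = 1/3
Gambler's ruin: P(hit 7 before 0 | start at 3) = (1 - r^a)/(1 - r^N)
r^3 = 1/27; r^7 = 1/2187
P = (1 - 1/27) / (1 - 1/2187) = 26/27 / 2186/2187 = 1053/1093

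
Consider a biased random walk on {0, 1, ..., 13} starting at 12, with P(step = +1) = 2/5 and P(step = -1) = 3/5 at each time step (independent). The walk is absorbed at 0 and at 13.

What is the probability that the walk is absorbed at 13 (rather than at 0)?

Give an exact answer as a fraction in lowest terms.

Answer: 1054690/1586131

Derivation:
Biased walk: p = 2/5, q = 3/5, r = q/p = 3/2
Gambler's ruin: P(hit 13 before 0 | start at 12) = (1 - r^a)/(1 - r^N)
r^12 = 531441/4096; r^13 = 1594323/8192
P = (1 - 531441/4096) / (1 - 1594323/8192) = -527345/4096 / -1586131/8192 = 1054690/1586131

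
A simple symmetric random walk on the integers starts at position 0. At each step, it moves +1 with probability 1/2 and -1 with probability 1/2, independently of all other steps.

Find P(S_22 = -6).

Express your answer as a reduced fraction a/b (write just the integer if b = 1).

Answer: 159885/2097152

Derivation:
To reach position -6 after 22 steps: need 8 steps of +1 and 14 of -1.
Favorable paths: C(22,8) = 319770
Total paths: 2^22 = 4194304
P = 319770/4194304 = 159885/2097152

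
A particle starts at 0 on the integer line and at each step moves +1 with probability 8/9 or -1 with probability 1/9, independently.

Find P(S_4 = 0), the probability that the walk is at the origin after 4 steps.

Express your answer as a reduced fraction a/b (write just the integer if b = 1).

Answer: 128/2187

Derivation:
To be at 0 after 4 steps: need exactly 2 steps of +1 and 2 of -1.
Number of such sequences: C(4,2) = 6
Each has probability (8/9)^2 · (1/9)^2 = 64/6561
P = 6 · 64/6561 = 128/2187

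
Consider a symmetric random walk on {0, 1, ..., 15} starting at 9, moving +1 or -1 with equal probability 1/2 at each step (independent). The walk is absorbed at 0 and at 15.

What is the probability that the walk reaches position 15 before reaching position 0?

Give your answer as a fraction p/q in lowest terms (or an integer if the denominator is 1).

Answer: 3/5

Derivation:
Symmetric walk (p = 1/2): the harmonic-function argument gives P(hit 15 before 0 | start at 9) = a/N.
P = 9/15 = 3/5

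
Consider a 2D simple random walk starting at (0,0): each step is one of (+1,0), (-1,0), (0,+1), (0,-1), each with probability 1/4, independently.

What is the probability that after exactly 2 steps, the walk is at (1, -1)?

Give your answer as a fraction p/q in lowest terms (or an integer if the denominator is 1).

Answer: 1/8

Derivation:
Let h be the number of horizontal steps (so 2-h are vertical). To end at (1,-1) need (h+1)/2 right-steps and ((2-h)-1)/2 up-steps.
Sum over h with 1 ≤ h ≤ 1, h ≡ 1 (mod 2), 2-h ≡ 1 (mod 2):
h=1: C(2,1)·C(1,1)·C(1,0) = 2·1·1 = 2
Total favorable: 2
Total paths: 4^2 = 16
P = 2/16 = 1/8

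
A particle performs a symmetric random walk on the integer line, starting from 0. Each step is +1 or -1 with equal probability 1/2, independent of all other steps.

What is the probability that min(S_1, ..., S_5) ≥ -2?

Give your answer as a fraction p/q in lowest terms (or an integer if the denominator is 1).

Let f(t,s) = #length-t paths at position s with S_1..S_t all ≥ -2.
f(t,s) = f(t-1,s-1) + f(t-1,s+1) for s ≥ -2; f(t,s) = 0 for s < -2.
t=0: f(0,0)=1
t=1: f(1,-1)=1 f(1,1)=1
t=2: f(2,-2)=1 f(2,0)=2 f(2,2)=1
t=3: f(3,-1)=3 f(3,1)=3 f(3,3)=1
t=4: f(4,-2)=3 f(4,0)=6 f(4,2)=4 f(4,4)=1
t=5: f(5,-1)=9 f(5,1)=10 f(5,3)=5 f(5,5)=1
Σ_s f(5,s) = 25
P = 25/32 = 25/32

Answer: 25/32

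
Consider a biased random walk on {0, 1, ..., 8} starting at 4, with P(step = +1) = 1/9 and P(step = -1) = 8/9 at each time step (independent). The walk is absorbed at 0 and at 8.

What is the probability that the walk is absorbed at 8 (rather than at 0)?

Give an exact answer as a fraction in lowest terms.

Biased walk: p = 1/9, q = 8/9, r = q/p = 8
Gambler's ruin: P(hit 8 before 0 | start at 4) = (1 - r^a)/(1 - r^N)
r^4 = 4096; r^8 = 16777216
P = (1 - 4096) / (1 - 16777216) = -4095 / -16777215 = 1/4097

Answer: 1/4097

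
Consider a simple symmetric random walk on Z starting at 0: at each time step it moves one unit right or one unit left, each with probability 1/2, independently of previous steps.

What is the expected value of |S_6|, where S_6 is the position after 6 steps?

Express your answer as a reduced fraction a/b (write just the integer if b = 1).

Answer: 15/8

Derivation:
S_6 takes values m ≡ 0 (mod 2) with |m| ≤ 6; P(S_6=m) = C(6,(6+m)/2)/2^6.
Total paths: 2^6 = 64
Distribution: P(S=-6)=1/64, P(S=-4)=6/64, P(S=-2)=15/64, P(S=0)=20/64, P(S=2)=15/64, P(S=4)=6/64, P(S=6)=1/64
E[|S_6|] = Σ_m |m|·P(S_6=m) = 120/64 = 15/8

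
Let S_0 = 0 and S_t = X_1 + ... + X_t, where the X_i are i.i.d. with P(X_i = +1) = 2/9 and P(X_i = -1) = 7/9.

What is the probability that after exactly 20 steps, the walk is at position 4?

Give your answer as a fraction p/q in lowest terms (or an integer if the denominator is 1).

To reach position 4 after 20 steps: need 12 steps of +1 and 8 steps of -1.
Number of such sequences: C(20,12) = 125970
Each has probability (2/9)^12 · (7/9)^8 = 23612624896/12157665459056928801
P = 125970 · 23612624896/12157665459056928801 = 991494119383040/4052555153018976267

Answer: 991494119383040/4052555153018976267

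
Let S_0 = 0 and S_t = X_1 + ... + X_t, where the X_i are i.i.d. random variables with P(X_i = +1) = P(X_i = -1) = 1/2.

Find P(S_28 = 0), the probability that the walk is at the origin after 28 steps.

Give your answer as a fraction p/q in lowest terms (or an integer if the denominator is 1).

To return to 0 after 28 steps: need exactly 14 steps of +1 and 14 of -1.
Favorable paths: C(28,14) = 40116600
Total paths: 2^28 = 268435456
P = 40116600/268435456 = 5014575/33554432

Answer: 5014575/33554432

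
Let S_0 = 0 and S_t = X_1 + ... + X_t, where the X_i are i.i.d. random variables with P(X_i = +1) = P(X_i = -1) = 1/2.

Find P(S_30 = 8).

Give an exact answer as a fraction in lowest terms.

To reach position 8 after 30 steps: need 19 steps of +1 and 11 of -1.
Favorable paths: C(30,19) = 54627300
Total paths: 2^30 = 1073741824
P = 54627300/1073741824 = 13656825/268435456

Answer: 13656825/268435456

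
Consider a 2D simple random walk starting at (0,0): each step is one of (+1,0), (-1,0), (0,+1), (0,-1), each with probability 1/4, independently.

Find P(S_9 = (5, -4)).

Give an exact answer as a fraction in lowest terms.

Answer: 63/131072

Derivation:
Let h be the number of horizontal steps (so 9-h are vertical). To end at (5,-4) need (h+5)/2 right-steps and ((9-h)-4)/2 up-steps.
Sum over h with 5 ≤ h ≤ 5, h ≡ 1 (mod 2), 9-h ≡ 0 (mod 2):
h=5: C(9,5)·C(5,5)·C(4,0) = 126·1·1 = 126
Total favorable: 126
Total paths: 4^9 = 262144
P = 126/262144 = 63/131072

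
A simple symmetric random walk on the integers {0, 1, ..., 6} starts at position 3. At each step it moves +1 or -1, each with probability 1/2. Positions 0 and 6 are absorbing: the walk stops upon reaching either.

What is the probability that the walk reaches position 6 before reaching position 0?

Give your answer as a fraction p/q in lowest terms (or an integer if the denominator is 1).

Answer: 1/2

Derivation:
Symmetric walk (p = 1/2): the harmonic-function argument gives P(hit 6 before 0 | start at 3) = a/N.
P = 3/6 = 1/2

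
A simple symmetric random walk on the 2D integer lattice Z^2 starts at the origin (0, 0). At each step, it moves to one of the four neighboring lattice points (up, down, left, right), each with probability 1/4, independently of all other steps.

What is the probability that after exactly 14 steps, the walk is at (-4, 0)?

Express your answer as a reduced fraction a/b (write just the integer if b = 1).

Let h be the number of horizontal steps (so 14-h are vertical). To end at (-4,0) need (h-4)/2 right-steps and ((14-h)+0)/2 up-steps.
Sum over h with 4 ≤ h ≤ 14, h ≡ 0 (mod 2), 14-h ≡ 0 (mod 2):
h=4: C(14,4)·C(4,0)·C(10,5) = 1001·1·252 = 252252
h=6: C(14,6)·C(6,1)·C(8,4) = 3003·6·70 = 1261260
h=8: C(14,8)·C(8,2)·C(6,3) = 3003·28·20 = 1681680
h=10: C(14,10)·C(10,3)·C(4,2) = 1001·120·6 = 720720
h=12: C(14,12)·C(12,4)·C(2,1) = 91·495·2 = 90090
h=14: C(14,14)·C(14,5)·C(0,0) = 1·2002·1 = 2002
Total favorable: 4008004
Total paths: 4^14 = 268435456
P = 4008004/268435456 = 1002001/67108864

Answer: 1002001/67108864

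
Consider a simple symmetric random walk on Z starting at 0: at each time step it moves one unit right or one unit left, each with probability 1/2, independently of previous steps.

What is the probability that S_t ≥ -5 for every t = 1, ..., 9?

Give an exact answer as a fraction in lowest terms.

Answer: 123/128

Derivation:
Let f(t,s) = #length-t paths at position s with S_1..S_t all ≥ -5.
f(t,s) = f(t-1,s-1) + f(t-1,s+1) for s ≥ -5; f(t,s) = 0 for s < -5.
t=0: f(0,0)=1
t=1: f(1,-1)=1 f(1,1)=1
t=2: f(2,-2)=1 f(2,0)=2 f(2,2)=1
t=3: f(3,-3)=1 f(3,-1)=3 f(3,1)=3 f(3,3)=1
t=4: f(4,-4)=1 f(4,-2)=4 f(4,0)=6 f(4,2)=4 f(4,4)=1
t=5: f(5,-5)=1 f(5,-3)=5 f(5,-1)=10 f(5,1)=10 f(5,3)=5 f(5,5)=1
t=6: f(6,-4)=6 f(6,-2)=15 f(6,0)=20 f(6,2)=15 f(6,4)=6 f(6,6)=1
t=7: f(7,-5)=6 f(7,-3)=21 f(7,-1)=35 f(7,1)=35 f(7,3)=21 f(7,5)=7 f(7,7)=1
t=8: f(8,-4)=27 f(8,-2)=56 f(8,0)=70 f(8,2)=56 f(8,4)=28 f(8,6)=8 f(8,8)=1
t=9: f(9,-5)=27 f(9,-3)=83 f(9,-1)=126 f(9,1)=126 f(9,3)=84 f(9,5)=36 f(9,7)=9 f(9,9)=1
Σ_s f(9,s) = 492
P = 492/512 = 123/128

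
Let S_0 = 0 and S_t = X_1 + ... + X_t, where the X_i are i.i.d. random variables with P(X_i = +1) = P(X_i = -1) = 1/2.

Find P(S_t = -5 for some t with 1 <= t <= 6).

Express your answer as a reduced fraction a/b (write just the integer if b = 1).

Answer: 1/32

Derivation:
Count via complement. Let g(t,s) = #length-t paths at position s with S_1..S_t all ≠ -5.
g(t,s) = g(t-1,s-1) + g(t-1,s+1) for s ≠ -5; g(t,-5) = 0.
t=0: g(0,0)=1
t=1: g(1,-1)=1 g(1,1)=1
t=2: g(2,-2)=1 g(2,0)=2 g(2,2)=1
t=3: g(3,-3)=1 g(3,-1)=3 g(3,1)=3 g(3,3)=1
t=4: g(4,-4)=1 g(4,-2)=4 g(4,0)=6 g(4,2)=4 g(4,4)=1
t=5: g(5,-3)=5 g(5,-1)=10 g(5,1)=10 g(5,3)=5 g(5,5)=1
t=6: g(6,-4)=5 g(6,-2)=15 g(6,0)=20 g(6,2)=15 g(6,4)=6 g(6,6)=1
Paths never hitting -5: Σ_s g(6,s) = 62
Paths hitting -5: 2^6 - 62 = 2
P = 2/64 = 1/32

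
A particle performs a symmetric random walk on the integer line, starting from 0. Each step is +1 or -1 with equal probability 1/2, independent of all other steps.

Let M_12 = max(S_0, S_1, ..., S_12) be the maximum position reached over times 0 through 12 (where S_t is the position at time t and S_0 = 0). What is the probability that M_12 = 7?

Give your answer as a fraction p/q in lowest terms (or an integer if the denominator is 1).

Answer: 33/2048

Derivation:
Let M_12 = max(S_0,...,S_12). Use the reflection principle: for j ≥ 1, #{paths with M_12 ≥ j} = #{S_12 ≥ j} + #{S_12 ≥ j+1}.
By reflection, #{M_12 ≥ 7} = #{S_12 ≥ 7} + #{S_12 ≥ 8} = 79 + 79 = 158.
#{M_12 ≥ 8} = #{S_12 ≥ 8} + #{S_12 ≥ 9} = 79 + 13 = 92.
#{M_12 = 7} = 158 - 92 = 66.
P(M_12 = 7) = 66/4096 = 33/2048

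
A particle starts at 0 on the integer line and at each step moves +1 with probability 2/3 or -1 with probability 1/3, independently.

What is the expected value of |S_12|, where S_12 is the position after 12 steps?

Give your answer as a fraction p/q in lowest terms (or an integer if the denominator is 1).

S_12 takes values m ≡ 0 (mod 2) with |m| ≤ 12; P(S_12=m) = C(12,(12+m)/2) · (2/3)^((12+m)/2) · (1/3)^((12-m)/2).
Distribution: P(S=-12)=1/531441, P(S=-10)=8/177147, P(S=-8)=88/177147, P(S=-6)=1760/531441, P(S=-4)=880/59049, P(S=-2)=2816/59049, P(S=0)=19712/177147, P(S=2)=11264/59049, P(S=4)=14080/59049, P(S=6)=112640/531441, P(S=8)=22528/177147, P(S=10)=8192/177147, P(S=12)=4096/531441
E[|S_12|] = Σ_m |m|·P(S_12=m) = 257372/59049

Answer: 257372/59049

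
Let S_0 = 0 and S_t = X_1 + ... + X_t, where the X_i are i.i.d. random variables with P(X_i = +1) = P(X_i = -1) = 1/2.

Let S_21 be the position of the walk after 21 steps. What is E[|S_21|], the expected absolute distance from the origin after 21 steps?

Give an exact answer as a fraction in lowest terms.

Answer: 969969/262144

Derivation:
S_21 takes values m ≡ 1 (mod 2) with |m| ≤ 21; P(S_21=m) = C(21,(21+m)/2)/2^21.
Total paths: 2^21 = 2097152
Distribution: P(S=-21)=1/2097152, P(S=-19)=21/2097152, P(S=-17)=210/2097152, P(S=-15)=1330/2097152, P(S=-13)=5985/2097152, P(S=-11)=20349/2097152, P(S=-9)=54264/2097152, P(S=-7)=116280/2097152, P(S=-5)=203490/2097152, P(S=-3)=293930/2097152, P(S=-1)=352716/2097152, P(S=1)=352716/2097152, P(S=3)=293930/2097152, P(S=5)=203490/2097152, P(S=7)=116280/2097152, P(S=9)=54264/2097152, P(S=11)=20349/2097152, P(S=13)=5985/2097152, P(S=15)=1330/2097152, P(S=17)=210/2097152, P(S=19)=21/2097152, P(S=21)=1/2097152
E[|S_21|] = Σ_m |m|·P(S_21=m) = 7759752/2097152 = 969969/262144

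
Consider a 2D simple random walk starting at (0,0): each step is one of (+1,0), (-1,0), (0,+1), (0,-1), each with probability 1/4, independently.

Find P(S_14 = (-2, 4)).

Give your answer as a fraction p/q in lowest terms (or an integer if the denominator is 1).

Answer: 3006003/268435456

Derivation:
Let h be the number of horizontal steps (so 14-h are vertical). To end at (-2,4) need (h-2)/2 right-steps and ((14-h)+4)/2 up-steps.
Sum over h with 2 ≤ h ≤ 10, h ≡ 0 (mod 2), 14-h ≡ 0 (mod 2):
h=2: C(14,2)·C(2,0)·C(12,8) = 91·1·495 = 45045
h=4: C(14,4)·C(4,1)·C(10,7) = 1001·4·120 = 480480
h=6: C(14,6)·C(6,2)·C(8,6) = 3003·15·28 = 1261260
h=8: C(14,8)·C(8,3)·C(6,5) = 3003·56·6 = 1009008
h=10: C(14,10)·C(10,4)·C(4,4) = 1001·210·1 = 210210
Total favorable: 3006003
Total paths: 4^14 = 268435456
P = 3006003/268435456 = 3006003/268435456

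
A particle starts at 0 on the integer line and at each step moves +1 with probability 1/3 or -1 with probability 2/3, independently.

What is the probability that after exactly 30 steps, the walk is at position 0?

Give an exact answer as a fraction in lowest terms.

To be at 0 after 30 steps: need exactly 15 steps of +1 and 15 of -1.
Number of such sequences: C(30,15) = 155117520
Each has probability (1/3)^15 · (2/3)^15 = 32768/205891132094649
P = 155117520 · 32768/205891132094649 = 564765655040/22876792454961

Answer: 564765655040/22876792454961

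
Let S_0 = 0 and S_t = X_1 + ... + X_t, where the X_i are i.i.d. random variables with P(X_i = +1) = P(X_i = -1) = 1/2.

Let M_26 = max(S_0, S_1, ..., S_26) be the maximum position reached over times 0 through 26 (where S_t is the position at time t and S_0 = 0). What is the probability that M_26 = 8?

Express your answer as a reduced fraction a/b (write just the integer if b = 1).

Answer: 1562275/33554432

Derivation:
Let M_26 = max(S_0,...,S_26). Use the reflection principle: for j ≥ 1, #{paths with M_26 ≥ j} = #{S_26 ≥ j} + #{S_26 ≥ j+1}.
By reflection, #{M_26 ≥ 8} = #{S_26 ≥ 8} + #{S_26 ≥ 9} = 5658537 + 2533987 = 8192524.
#{M_26 ≥ 9} = #{S_26 ≥ 9} + #{S_26 ≥ 10} = 2533987 + 2533987 = 5067974.
#{M_26 = 8} = 8192524 - 5067974 = 3124550.
P(M_26 = 8) = 3124550/67108864 = 1562275/33554432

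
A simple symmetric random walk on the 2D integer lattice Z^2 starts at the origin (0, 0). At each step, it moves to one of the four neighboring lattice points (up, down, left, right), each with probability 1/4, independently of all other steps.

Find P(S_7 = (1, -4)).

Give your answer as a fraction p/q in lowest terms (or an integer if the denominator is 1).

Answer: 147/16384

Derivation:
Let h be the number of horizontal steps (so 7-h are vertical). To end at (1,-4) need (h+1)/2 right-steps and ((7-h)-4)/2 up-steps.
Sum over h with 1 ≤ h ≤ 3, h ≡ 1 (mod 2), 7-h ≡ 0 (mod 2):
h=1: C(7,1)·C(1,1)·C(6,1) = 7·1·6 = 42
h=3: C(7,3)·C(3,2)·C(4,0) = 35·3·1 = 105
Total favorable: 147
Total paths: 4^7 = 16384
P = 147/16384 = 147/16384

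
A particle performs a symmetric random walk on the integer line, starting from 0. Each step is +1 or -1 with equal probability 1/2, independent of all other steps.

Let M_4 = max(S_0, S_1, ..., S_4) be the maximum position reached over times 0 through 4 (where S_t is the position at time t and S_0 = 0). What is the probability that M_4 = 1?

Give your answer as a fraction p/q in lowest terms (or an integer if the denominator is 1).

Let M_4 = max(S_0,...,S_4). Use the reflection principle: for j ≥ 1, #{paths with M_4 ≥ j} = #{S_4 ≥ j} + #{S_4 ≥ j+1}.
By reflection, #{M_4 ≥ 1} = #{S_4 ≥ 1} + #{S_4 ≥ 2} = 5 + 5 = 10.
#{M_4 ≥ 2} = #{S_4 ≥ 2} + #{S_4 ≥ 3} = 5 + 1 = 6.
#{M_4 = 1} = 10 - 6 = 4.
P(M_4 = 1) = 4/16 = 1/4

Answer: 1/4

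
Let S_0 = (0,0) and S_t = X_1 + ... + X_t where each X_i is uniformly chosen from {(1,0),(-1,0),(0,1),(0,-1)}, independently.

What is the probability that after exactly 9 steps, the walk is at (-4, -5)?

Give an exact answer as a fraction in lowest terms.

Answer: 63/131072

Derivation:
Let h be the number of horizontal steps (so 9-h are vertical). To end at (-4,-5) need (h-4)/2 right-steps and ((9-h)-5)/2 up-steps.
Sum over h with 4 ≤ h ≤ 4, h ≡ 0 (mod 2), 9-h ≡ 1 (mod 2):
h=4: C(9,4)·C(4,0)·C(5,0) = 126·1·1 = 126
Total favorable: 126
Total paths: 4^9 = 262144
P = 126/262144 = 63/131072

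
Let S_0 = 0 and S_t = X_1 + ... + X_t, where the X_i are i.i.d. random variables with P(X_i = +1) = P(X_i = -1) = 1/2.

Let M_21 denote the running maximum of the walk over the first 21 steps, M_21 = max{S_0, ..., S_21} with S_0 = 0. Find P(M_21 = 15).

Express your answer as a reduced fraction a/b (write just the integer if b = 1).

Let M_21 = max(S_0,...,S_21). Use the reflection principle: for j ≥ 1, #{paths with M_21 ≥ j} = #{S_21 ≥ j} + #{S_21 ≥ j+1}.
By reflection, #{M_21 ≥ 15} = #{S_21 ≥ 15} + #{S_21 ≥ 16} = 1562 + 232 = 1794.
#{M_21 ≥ 16} = #{S_21 ≥ 16} + #{S_21 ≥ 17} = 232 + 232 = 464.
#{M_21 = 15} = 1794 - 464 = 1330.
P(M_21 = 15) = 1330/2097152 = 665/1048576

Answer: 665/1048576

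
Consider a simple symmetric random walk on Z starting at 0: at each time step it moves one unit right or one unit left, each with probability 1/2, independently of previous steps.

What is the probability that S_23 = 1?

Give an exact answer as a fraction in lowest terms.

Answer: 676039/4194304

Derivation:
To reach position 1 after 23 steps: need 12 steps of +1 and 11 of -1.
Favorable paths: C(23,12) = 1352078
Total paths: 2^23 = 8388608
P = 1352078/8388608 = 676039/4194304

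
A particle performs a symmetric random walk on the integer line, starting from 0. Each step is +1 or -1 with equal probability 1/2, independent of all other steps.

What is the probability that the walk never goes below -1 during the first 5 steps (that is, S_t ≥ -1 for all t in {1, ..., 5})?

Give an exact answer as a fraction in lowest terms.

Answer: 5/8

Derivation:
Let f(t,s) = #length-t paths at position s with S_1..S_t all ≥ -1.
f(t,s) = f(t-1,s-1) + f(t-1,s+1) for s ≥ -1; f(t,s) = 0 for s < -1.
t=0: f(0,0)=1
t=1: f(1,-1)=1 f(1,1)=1
t=2: f(2,0)=2 f(2,2)=1
t=3: f(3,-1)=2 f(3,1)=3 f(3,3)=1
t=4: f(4,0)=5 f(4,2)=4 f(4,4)=1
t=5: f(5,-1)=5 f(5,1)=9 f(5,3)=5 f(5,5)=1
Σ_s f(5,s) = 20
P = 20/32 = 5/8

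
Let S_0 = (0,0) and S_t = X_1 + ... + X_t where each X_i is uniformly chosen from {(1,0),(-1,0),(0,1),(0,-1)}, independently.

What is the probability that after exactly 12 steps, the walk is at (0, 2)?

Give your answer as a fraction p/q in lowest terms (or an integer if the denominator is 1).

Let h be the number of horizontal steps (so 12-h are vertical). To end at (0,2) need (h+0)/2 right-steps and ((12-h)+2)/2 up-steps.
Sum over h with 0 ≤ h ≤ 10, h ≡ 0 (mod 2), 12-h ≡ 0 (mod 2):
h=0: C(12,0)·C(0,0)·C(12,7) = 1·1·792 = 792
h=2: C(12,2)·C(2,1)·C(10,6) = 66·2·210 = 27720
h=4: C(12,4)·C(4,2)·C(8,5) = 495·6·56 = 166320
h=6: C(12,6)·C(6,3)·C(6,4) = 924·20·15 = 277200
h=8: C(12,8)·C(8,4)·C(4,3) = 495·70·4 = 138600
h=10: C(12,10)·C(10,5)·C(2,2) = 66·252·1 = 16632
Total favorable: 627264
Total paths: 4^12 = 16777216
P = 627264/16777216 = 9801/262144

Answer: 9801/262144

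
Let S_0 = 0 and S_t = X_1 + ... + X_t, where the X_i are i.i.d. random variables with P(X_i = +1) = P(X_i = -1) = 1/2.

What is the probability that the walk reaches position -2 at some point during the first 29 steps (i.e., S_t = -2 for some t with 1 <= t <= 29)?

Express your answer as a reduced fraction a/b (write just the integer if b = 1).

Count via complement. Let g(t,s) = #length-t paths at position s with S_1..S_t all ≠ -2.
g(t,s) = g(t-1,s-1) + g(t-1,s+1) for s ≠ -2; g(t,-2) = 0.
t=0: g(0,0)=1
t=1: g(1,-1)=1 g(1,1)=1
t=2: g(2,0)=2 g(2,2)=1
t=3: g(3,-1)=2 g(3,1)=3 g(3,3)=1
t=4: g(4,0)=5 g(4,2)=4 g(4,4)=1
t=5: g(5,-1)=5 g(5,1)=9 g(5,3)=5 g(5,5)=1
t=6: g(6,0)=14 g(6,2)=14 g(6,4)=6 g(6,6)=1
t=7: g(7,-1)=14 g(7,1)=28 g(7,3)=20 g(7,5)=7 g(7,7)=1
t=8: g(8,0)=42 g(8,2)=48 g(8,4)=27 g(8,6)=8 g(8,8)=1
t=9: g(9,-1)=42 g(9,1)=90 g(9,3)=75 g(9,5)=35 g(9,7)=9 g(9,9)=1
t=10: g(10,0)=132 g(10,2)=165 g(10,4)=110 g(10,6)=44 g(10,8)=10 g(10,10)=1
t=11: g(11,-1)=132 g(11,1)=297 g(11,3)=275 g(11,5)=154 g(11,7)=54 g(11,9)=11 g(11,11)=1
t=12: g(12,0)=429 g(12,2)=572 g(12,4)=429 g(12,6)=208 g(12,8)=65 g(12,10)=12 g(12,12)=1
t=13: g(13,-1)=429 g(13,1)=1001 g(13,3)=1001 g(13,5)=637 g(13,7)=273 g(13,9)=77 g(13,11)=13 g(13,13)=1
t=14: g(14,0)=1430 g(14,2)=2002 g(14,4)=1638 g(14,6)=910 g(14,8)=350 g(14,10)=90 g(14,12)=14 g(14,14)=1
t=15: g(15,-1)=1430 g(15,1)=3432 g(15,3)=3640 g(15,5)=2548 g(15,7)=1260 g(15,9)=440 g(15,11)=104 g(15,13)=15 g(15,15)=1
t=16: g(16,0)=4862 g(16,2)=7072 g(16,4)=6188 g(16,6)=3808 g(16,8)=1700 g(16,10)=544 g(16,12)=119 g(16,14)=16 g(16,16)=1
t=17: g(17,-1)=4862 g(17,1)=11934 g(17,3)=13260 g(17,5)=9996 g(17,7)=5508 g(17,9)=2244 g(17,11)=663 g(17,13)=135 g(17,15)=17 g(17,17)=1
t=18: g(18,0)=16796 g(18,2)=25194 g(18,4)=23256 g(18,6)=15504 g(18,8)=7752 g(18,10)=2907 g(18,12)=798 g(18,14)=152 g(18,16)=18 g(18,18)=1
t=19: g(19,-1)=16796 g(19,1)=41990 g(19,3)=48450 g(19,5)=38760 g(19,7)=23256 g(19,9)=10659 g(19,11)=3705 g(19,13)=950 g(19,15)=170 g(19,17)=19 g(19,19)=1
t=20: g(20,0)=58786 g(20,2)=90440 g(20,4)=87210 g(20,6)=62016 g(20,8)=33915 g(20,10)=14364 g(20,12)=4655 g(20,14)=1120 g(20,16)=189 g(20,18)=20 g(20,20)=1
t=21: g(21,-1)=58786 g(21,1)=149226 g(21,3)=177650 g(21,5)=149226 g(21,7)=95931 g(21,9)=48279 g(21,11)=19019 g(21,13)=5775 g(21,15)=1309 g(21,17)=209 g(21,19)=21 g(21,21)=1
t=22: g(22,0)=208012 g(22,2)=326876 g(22,4)=326876 g(22,6)=245157 g(22,8)=144210 g(22,10)=67298 g(22,12)=24794 g(22,14)=7084 g(22,16)=1518 g(22,18)=230 g(22,20)=22 g(22,22)=1
t=23: g(23,-1)=208012 g(23,1)=534888 g(23,3)=653752 g(23,5)=572033 g(23,7)=389367 g(23,9)=211508 g(23,11)=92092 g(23,13)=31878 g(23,15)=8602 g(23,17)=1748 g(23,19)=252 g(23,21)=23 g(23,23)=1
t=24: g(24,0)=742900 g(24,2)=1188640 g(24,4)=1225785 g(24,6)=961400 g(24,8)=600875 g(24,10)=303600 g(24,12)=123970 g(24,14)=40480 g(24,16)=10350 g(24,18)=2000 g(24,20)=275 g(24,22)=24 g(24,24)=1
t=25: g(25,-1)=742900 g(25,1)=1931540 g(25,3)=2414425 g(25,5)=2187185 g(25,7)=1562275 g(25,9)=904475 g(25,11)=427570 g(25,13)=164450 g(25,15)=50830 g(25,17)=12350 g(25,19)=2275 g(25,21)=299 g(25,23)=25 g(25,25)=1
t=26: g(26,0)=2674440 g(26,2)=4345965 g(26,4)=4601610 g(26,6)=3749460 g(26,8)=2466750 g(26,10)=1332045 g(26,12)=592020 g(26,14)=215280 g(26,16)=63180 g(26,18)=14625 g(26,20)=2574 g(26,22)=324 g(26,24)=26 g(26,26)=1
t=27: g(27,-1)=2674440 g(27,1)=7020405 g(27,3)=8947575 g(27,5)=8351070 g(27,7)=6216210 g(27,9)=3798795 g(27,11)=1924065 g(27,13)=807300 g(27,15)=278460 g(27,17)=77805 g(27,19)=17199 g(27,21)=2898 g(27,23)=350 g(27,25)=27 g(27,27)=1
t=28: g(28,0)=9694845 g(28,2)=15967980 g(28,4)=17298645 g(28,6)=14567280 g(28,8)=10015005 g(28,10)=5722860 g(28,12)=2731365 g(28,14)=1085760 g(28,16)=356265 g(28,18)=95004 g(28,20)=20097 g(28,22)=3248 g(28,24)=377 g(28,26)=28 g(28,28)=1
t=29: g(29,-1)=9694845 g(29,1)=25662825 g(29,3)=33266625 g(29,5)=31865925 g(29,7)=24582285 g(29,9)=15737865 g(29,11)=8454225 g(29,13)=3817125 g(29,15)=1442025 g(29,17)=451269 g(29,19)=115101 g(29,21)=23345 g(29,23)=3625 g(29,25)=405 g(29,27)=29 g(29,29)=1
Paths never hitting -2: Σ_s g(29,s) = 155117520
Paths hitting -2: 2^29 - 155117520 = 381753392
P = 381753392/536870912 = 23859587/33554432

Answer: 23859587/33554432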